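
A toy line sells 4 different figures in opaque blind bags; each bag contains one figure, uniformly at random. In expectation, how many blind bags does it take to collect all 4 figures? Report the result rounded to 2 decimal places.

8.33

After k distinct figures have appeared, the next blind bag gives a new one with probability (4-k)/4, so the expected wait for the (k+1)-th is 4/(4-k).
E[T] = 4/4 + 4/3 + 4/2 + 4/1 = 4·H_{4}.
H_{4} = 2.083, so E[T] = 8.333.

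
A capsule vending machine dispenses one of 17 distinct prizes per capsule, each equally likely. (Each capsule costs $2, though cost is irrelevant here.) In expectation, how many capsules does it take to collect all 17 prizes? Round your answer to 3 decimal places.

58.472

Split into phases: going from k distinct to k+1 distinct takes on average 17/(17-k) capsules.
E[T] = 17/17 + 17/16 + 17/15 + ... + 17/2 + 17/1 = 17·H_{17}.
H_{17} = 3.4396, so E[T] = 58.4724.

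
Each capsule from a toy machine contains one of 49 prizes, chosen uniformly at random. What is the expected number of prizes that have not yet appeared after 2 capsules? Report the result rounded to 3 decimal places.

For each prize, P(unseen after 2) = (48/49)^2 = 0.9596.
By linearity of expectation, E[unseen] = 49·(48/49)^2 = 47.0204.

47.020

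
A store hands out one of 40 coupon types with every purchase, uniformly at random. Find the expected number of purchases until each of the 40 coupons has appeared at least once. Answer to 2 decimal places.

The wait to go from k to k+1 distinct coupons is geometric with mean 40/(40-k).
E[T] = 40/40 + 40/39 + 40/38 + ... + 40/2 + 40/1 = 40·H_{40}.
H_{40} = 4.279, so E[T] = 171.142.

171.14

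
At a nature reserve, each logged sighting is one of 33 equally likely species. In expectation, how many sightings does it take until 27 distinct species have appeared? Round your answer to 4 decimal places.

Going from k to k+1 distinct takes a geometric number of sightings with mean 33/(33-k).
Sum over k = 0,...,26: E = 33/33 + 33/32 + 33/31 + ... + 33/8 + 33/7 = 54.08034.

54.0803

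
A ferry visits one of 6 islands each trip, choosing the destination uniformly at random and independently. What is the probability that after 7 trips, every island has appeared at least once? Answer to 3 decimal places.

0.054

Let A_i be the event that island i is missing after 7 trips. By inclusion–exclusion on the A_i,
P(all seen) = Σ_{j=0}^{6} (-1)^j C(6,j)((6-j)/6)^7
= 1.0000 - 1.6745 + 0.8779 - 0.1563 + 0.0069 - 0.0000 + 0.0000
= 0.0540.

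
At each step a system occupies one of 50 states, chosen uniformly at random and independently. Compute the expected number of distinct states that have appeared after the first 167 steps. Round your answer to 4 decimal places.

48.2871

For each state, P(seen in 167 steps) = 1 - (49/50)^167 = 0.96574.
By linearity of expectation, E[distinct seen] = 50·(1 - (49/50)^167) = 48.28713.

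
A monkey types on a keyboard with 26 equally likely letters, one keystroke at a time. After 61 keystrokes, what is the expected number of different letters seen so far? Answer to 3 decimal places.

23.623

For each letter, P(seen in 61 keystrokes) = 1 - (25/26)^61 = 0.9086.
By linearity of expectation, E[distinct seen] = 26·(1 - (25/26)^61) = 23.6235.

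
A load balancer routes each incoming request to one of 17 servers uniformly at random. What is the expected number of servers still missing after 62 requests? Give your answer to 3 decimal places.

0.396

For each server, P(unseen after 62) = (16/17)^62 = 0.0233.
By linearity of expectation, E[unseen] = 17·(16/17)^62 = 0.3963.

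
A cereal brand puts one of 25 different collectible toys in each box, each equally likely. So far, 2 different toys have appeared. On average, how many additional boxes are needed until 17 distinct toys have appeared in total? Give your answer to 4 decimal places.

The wait to go from k to k+1 distinct toys is geometric with mean 25/(25-k).
Sum over k = 2,...,16: E = 25/23 + 25/22 + 25/21 + ... + 25/10 + 25/9 = 25.41086.

25.4109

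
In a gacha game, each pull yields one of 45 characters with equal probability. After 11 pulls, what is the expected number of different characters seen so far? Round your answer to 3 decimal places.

For each character, P(seen in 11 pulls) = 1 - (44/45)^11 = 0.2190.
By linearity of expectation, E[distinct seen] = 45·(1 - (44/45)^11) = 9.8557.

9.856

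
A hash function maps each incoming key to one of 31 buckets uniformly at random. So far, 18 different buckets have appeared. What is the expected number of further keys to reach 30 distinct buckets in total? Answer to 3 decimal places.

67.584

The wait to go from k to k+1 distinct buckets is geometric with mean 31/(31-k).
Sum over k = 18,...,29: E = 31/13 + 31/12 + 31/11 + ... + 31/3 + 31/2 = 67.5841.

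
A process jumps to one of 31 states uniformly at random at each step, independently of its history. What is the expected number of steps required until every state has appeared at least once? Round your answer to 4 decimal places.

124.8446

The wait to go from k to k+1 distinct states is geometric with mean 31/(31-k).
E[T] = 31/31 + 31/30 + 31/29 + ... + 31/2 + 31/1 = 31·H_{31}.
H_{31} = 4.02725, so E[T] = 124.84460.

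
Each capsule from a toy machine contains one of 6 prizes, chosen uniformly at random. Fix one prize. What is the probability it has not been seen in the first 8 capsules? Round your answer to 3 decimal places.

0.233

On each capsule the fixed prize fails to appear with probability 5/6.
P(still missing after 8) = (5/6)^8 = 0.2326.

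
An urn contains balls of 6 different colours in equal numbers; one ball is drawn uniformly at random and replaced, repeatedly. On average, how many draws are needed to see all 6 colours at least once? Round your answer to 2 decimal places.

Split into phases: going from k distinct to k+1 distinct takes on average 6/(6-k) draws.
E[T] = 6/6 + 6/5 + 6/4 + 6/3 + 6/2 + 6/1 = 6·H_{6}.
H_{6} = 2.450, so E[T] = 14.700.

14.70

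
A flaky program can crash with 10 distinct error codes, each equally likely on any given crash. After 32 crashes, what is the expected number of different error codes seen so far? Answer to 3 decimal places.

9.657

For each error code, P(seen in 32 crashes) = 1 - (9/10)^32 = 0.9657.
By linearity of expectation, E[distinct seen] = 10·(1 - (9/10)^32) = 9.6566.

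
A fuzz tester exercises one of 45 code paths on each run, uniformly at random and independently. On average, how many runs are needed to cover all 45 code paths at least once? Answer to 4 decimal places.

197.7727

After k distinct code paths have appeared, the next run gives a new one with probability (45-k)/45, so the expected wait for the (k+1)-th is 45/(45-k).
E[T] = 45/45 + 45/44 + 45/43 + ... + 45/2 + 45/1 = 45·H_{45}.
H_{45} = 4.39495, so E[T] = 197.77267.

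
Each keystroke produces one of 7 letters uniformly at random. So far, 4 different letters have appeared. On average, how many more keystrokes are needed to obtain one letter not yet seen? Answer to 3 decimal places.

2.333

Each keystroke yields a new letter with probability (7-4)/7 = 3/7, so the wait is geometric with mean 7/3.
E = 7/3 = 2.3333.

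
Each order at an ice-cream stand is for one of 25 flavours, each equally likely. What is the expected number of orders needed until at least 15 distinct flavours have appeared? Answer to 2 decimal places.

Going from k to k+1 distinct takes a geometric number of orders with mean 25/(25-k).
Sum over k = 0,...,14: E = 25/25 + 25/24 + 25/23 + ... + 25/12 + 25/11 = 22.175.

22.17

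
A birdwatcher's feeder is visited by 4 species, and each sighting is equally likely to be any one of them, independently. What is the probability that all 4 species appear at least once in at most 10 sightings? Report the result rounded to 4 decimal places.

0.7806

Let A_i be the event that species i is missing after 10 sightings. By inclusion–exclusion on the A_i,
P(all seen) = Σ_{j=0}^{4} (-1)^j C(4,j)((4-j)/4)^10
= 1.00000 - 0.22525 + 0.00586 - 0.00000 + 0.00000
= 0.78060.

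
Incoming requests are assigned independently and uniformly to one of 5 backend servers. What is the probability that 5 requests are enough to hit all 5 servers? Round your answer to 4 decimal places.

By inclusion–exclusion over which servers are missing,
P(all seen) = Σ_{j=0}^{5} (-1)^j C(5,j)((5-j)/5)^5
= 1.00000 - 1.63840 + 0.77760 - 0.10240 + 0.00160 - 0.00000
= 0.03840.

0.0384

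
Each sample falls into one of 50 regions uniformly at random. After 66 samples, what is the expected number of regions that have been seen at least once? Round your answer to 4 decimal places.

36.8207

For each region, P(seen in 66 samples) = 1 - (49/50)^66 = 0.73641.
By linearity of expectation, E[distinct seen] = 50·(1 - (49/50)^66) = 36.82074.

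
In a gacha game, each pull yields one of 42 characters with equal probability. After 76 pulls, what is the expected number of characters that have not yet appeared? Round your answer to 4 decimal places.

For each character, P(unseen after 76) = (41/42)^76 = 0.16019.
By linearity of expectation, E[unseen] = 42·(41/42)^76 = 6.72785.

6.7279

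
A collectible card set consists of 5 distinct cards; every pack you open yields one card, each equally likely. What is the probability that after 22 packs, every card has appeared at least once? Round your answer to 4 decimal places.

By inclusion–exclusion over which cards are missing,
P(all seen) = Σ_{j=0}^{5} (-1)^j C(5,j)((5-j)/5)^22
= 1.00000 - 0.03689 + 0.00013 - 0.00000 + 0.00000 - 0.00000
= 0.96324.

0.9632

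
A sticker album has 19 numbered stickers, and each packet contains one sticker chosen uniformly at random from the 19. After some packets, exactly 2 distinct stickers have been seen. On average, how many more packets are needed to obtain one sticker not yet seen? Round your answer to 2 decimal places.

1.12

The number of packets until the next new sticker is geometric with success probability 17/19, so its mean is 19/17.
E = 19/17 = 1.118.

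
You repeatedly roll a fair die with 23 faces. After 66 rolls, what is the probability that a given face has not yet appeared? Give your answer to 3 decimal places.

Each roll misses the fixed face with probability (23-1)/23 = 22/23, independently.
P(still missing after 66) = (22/23)^66 = 0.0532.

0.053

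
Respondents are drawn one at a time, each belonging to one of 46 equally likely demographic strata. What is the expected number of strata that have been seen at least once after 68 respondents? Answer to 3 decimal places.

35.680

For each stratum, P(seen in 68 respondents) = 1 - (45/46)^68 = 0.7757.
By linearity of expectation, E[distinct seen] = 46·(1 - (45/46)^68) = 35.6801.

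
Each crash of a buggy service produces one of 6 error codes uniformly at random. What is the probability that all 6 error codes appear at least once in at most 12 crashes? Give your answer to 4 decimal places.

By inclusion–exclusion over which error codes are missing,
P(all seen) = Σ_{j=0}^{6} (-1)^j C(6,j)((6-j)/6)^12
= 1.00000 - 0.67294 + 0.11561 - 0.00488 + 0.00003 - 0.00000 + 0.00000
= 0.43782.

0.4378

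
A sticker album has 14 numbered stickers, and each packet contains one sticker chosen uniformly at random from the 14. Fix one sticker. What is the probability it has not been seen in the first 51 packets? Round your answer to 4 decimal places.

On each packet the fixed sticker fails to appear with probability 13/14.
P(still missing after 51) = (13/14)^51 = 0.02283.

0.0228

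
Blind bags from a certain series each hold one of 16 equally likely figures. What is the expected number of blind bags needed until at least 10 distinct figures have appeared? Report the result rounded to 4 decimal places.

14.8917

Going from k to k+1 distinct takes a geometric number of blind bags with mean 16/(16-k).
Sum over k = 0,...,9: E = 16/16 + 16/15 + 16/14 + ... + 16/8 + 16/7 = 14.89166.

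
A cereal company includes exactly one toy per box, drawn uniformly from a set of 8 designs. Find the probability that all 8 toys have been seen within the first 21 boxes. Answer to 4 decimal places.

Let A_i be the event that toy i is missing after 21 boxes. By inclusion–exclusion on the A_i,
P(all seen) = Σ_{j=0}^{8} (-1)^j C(8,j)((8-j)/8)^21
= 1.00000 - 0.48446 + 0.06660 - 0.00290 + 0.00003 - 0.00000 + 0.00000 - 0.00000 + 0.00000
= 0.57927.

0.5793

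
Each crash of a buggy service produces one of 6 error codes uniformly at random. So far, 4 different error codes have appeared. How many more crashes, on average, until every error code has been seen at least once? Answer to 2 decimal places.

From k distinct to k+1 distinct takes on average 6/(6-k) crashes.
Sum over k = 4,...,5: E = 6/2 + 6/1 = 9.000.

9.00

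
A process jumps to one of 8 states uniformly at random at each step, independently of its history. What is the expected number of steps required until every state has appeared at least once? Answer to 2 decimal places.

The wait to go from k to k+1 distinct states is geometric with mean 8/(8-k).
E[T] = 8/8 + 8/7 + 8/6 + ... + 8/2 + 8/1 = 8·H_{8}.
H_{8} = 2.718, so E[T] = 21.743.

21.74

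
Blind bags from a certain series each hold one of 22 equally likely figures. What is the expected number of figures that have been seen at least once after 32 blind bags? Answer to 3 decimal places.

17.035

For each figure, P(seen in 32 blind bags) = 1 - (21/22)^32 = 0.7743.
By linearity of expectation, E[distinct seen] = 22·(1 - (21/22)^32) = 17.0351.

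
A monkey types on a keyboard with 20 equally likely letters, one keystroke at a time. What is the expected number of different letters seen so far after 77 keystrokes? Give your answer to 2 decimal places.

For each letter, P(seen in 77 keystrokes) = 1 - (19/20)^77 = 0.981.
By linearity of expectation, E[distinct seen] = 20·(1 - (19/20)^77) = 19.615.

19.61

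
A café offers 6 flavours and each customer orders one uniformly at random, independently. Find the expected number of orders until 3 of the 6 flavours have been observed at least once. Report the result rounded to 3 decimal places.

3.700

With k distinct flavours already seen, the next new one arrives after an expected 6/(6-k) orders.
Sum over k = 0,...,2: E = 6/6 + 6/5 + 6/4 = 3.7000.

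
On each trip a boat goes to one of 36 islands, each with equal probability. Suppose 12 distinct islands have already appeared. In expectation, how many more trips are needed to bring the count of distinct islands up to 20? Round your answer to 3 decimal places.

With k distinct islands already seen, the next new one takes an expected 36/(36-k) trips.
Sum over k = 12,...,19: E = 36/24 + 36/23 + 36/22 + ... + 36/18 + 36/17 = 14.2283.

14.228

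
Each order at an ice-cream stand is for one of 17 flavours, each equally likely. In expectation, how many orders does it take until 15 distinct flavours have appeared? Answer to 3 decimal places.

32.972

Going from k to k+1 distinct takes a geometric number of orders with mean 17/(17-k).
Sum over k = 0,...,14: E = 17/17 + 17/16 + 17/15 + ... + 17/4 + 17/3 = 32.9724.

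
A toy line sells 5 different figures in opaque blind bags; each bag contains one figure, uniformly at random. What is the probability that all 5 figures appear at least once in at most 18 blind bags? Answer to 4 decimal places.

Let A_i be the event that figure i is missing after 18 blind bags. By inclusion–exclusion on the A_i,
P(all seen) = Σ_{j=0}^{5} (-1)^j C(5,j)((5-j)/5)^18
= 1.00000 - 0.09007 + 0.00102 - 0.00000 + 0.00000 - 0.00000
= 0.91094.

0.9109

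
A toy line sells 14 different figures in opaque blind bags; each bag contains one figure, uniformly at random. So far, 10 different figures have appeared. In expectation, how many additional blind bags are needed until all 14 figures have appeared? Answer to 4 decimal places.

From k distinct to k+1 distinct takes on average 14/(14-k) blind bags.
Sum over k = 10,...,13: E = 14/4 + 14/3 + 14/2 + 14/1 = 29.16667.

29.1667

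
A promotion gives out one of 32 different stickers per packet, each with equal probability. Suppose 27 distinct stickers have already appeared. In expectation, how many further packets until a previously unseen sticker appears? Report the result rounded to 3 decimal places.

Each packet yields a new sticker with probability (32-27)/32 = 5/32, so the wait is geometric with mean 32/5.
E = 32/5 = 6.4000.

6.400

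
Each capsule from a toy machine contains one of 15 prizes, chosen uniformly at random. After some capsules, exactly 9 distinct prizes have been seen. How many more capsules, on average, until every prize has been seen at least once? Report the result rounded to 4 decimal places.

With k distinct prizes already seen, the next new one takes an expected 15/(15-k) capsules.
Sum over k = 9,...,14: E = 15/6 + 15/5 + 15/4 + 15/3 + 15/2 + 15/1 = 36.75000.

36.7500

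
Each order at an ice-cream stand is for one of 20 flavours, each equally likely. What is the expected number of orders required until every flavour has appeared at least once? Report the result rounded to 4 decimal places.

71.9548

After k distinct flavours have appeared, the next order gives a new one with probability (20-k)/20, so the expected wait for the (k+1)-th is 20/(20-k).
E[T] = 20/20 + 20/19 + 20/18 + ... + 20/2 + 20/1 = 20·H_{20}.
H_{20} = 3.59774, so E[T] = 71.95479.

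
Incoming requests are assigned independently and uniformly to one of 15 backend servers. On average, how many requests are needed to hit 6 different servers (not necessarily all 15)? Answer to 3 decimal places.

With k distinct servers already seen, the next new one arrives after an expected 15/(15-k) requests.
Sum over k = 0,...,5: E = 15/15 + 15/14 + 15/13 + 15/12 + 15/11 + 15/10 = 7.3389.

7.339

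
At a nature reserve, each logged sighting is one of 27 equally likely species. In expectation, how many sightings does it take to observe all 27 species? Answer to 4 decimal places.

105.0693

The wait to go from k to k+1 distinct species is geometric with mean 27/(27-k).
E[T] = 27/27 + 27/26 + 27/25 + ... + 27/2 + 27/1 = 27·H_{27}.
H_{27} = 3.89146, so E[T] = 105.06933.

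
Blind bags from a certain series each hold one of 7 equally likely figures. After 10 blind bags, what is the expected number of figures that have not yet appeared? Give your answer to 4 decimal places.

For each figure, P(unseen after 10) = (6/7)^10 = 0.21406.
By linearity of expectation, E[unseen] = 7·(6/7)^10 = 1.49841.

1.4984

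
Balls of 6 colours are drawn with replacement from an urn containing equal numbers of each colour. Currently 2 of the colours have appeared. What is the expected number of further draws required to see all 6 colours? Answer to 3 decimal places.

The wait to go from k to k+1 distinct colours is geometric with mean 6/(6-k).
Sum over k = 2,...,5: E = 6/4 + 6/3 + 6/2 + 6/1 = 12.5000.

12.500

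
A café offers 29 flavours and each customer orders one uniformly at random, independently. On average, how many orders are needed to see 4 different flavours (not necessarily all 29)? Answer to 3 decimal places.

4.225

With k distinct flavours already seen, the next new one arrives after an expected 29/(29-k) orders.
Sum over k = 0,...,3: E = 29/29 + 29/28 + 29/27 + 29/26 = 4.2252.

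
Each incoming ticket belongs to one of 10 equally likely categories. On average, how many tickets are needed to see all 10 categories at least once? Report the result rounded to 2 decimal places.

The wait to go from k to k+1 distinct categories is geometric with mean 10/(10-k).
E[T] = 10/10 + 10/9 + 10/8 + ... + 10/2 + 10/1 = 10·H_{10}.
H_{10} = 2.929, so E[T] = 29.290.

29.29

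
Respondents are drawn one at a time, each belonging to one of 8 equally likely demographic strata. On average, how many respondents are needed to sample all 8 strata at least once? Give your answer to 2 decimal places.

Split into phases: going from k distinct to k+1 distinct takes on average 8/(8-k) respondents.
E[T] = 8/8 + 8/7 + 8/6 + ... + 8/2 + 8/1 = 8·H_{8}.
H_{8} = 2.718, so E[T] = 21.743.

21.74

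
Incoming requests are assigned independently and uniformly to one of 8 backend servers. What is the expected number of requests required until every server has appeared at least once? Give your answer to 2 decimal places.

The wait to go from k to k+1 distinct servers is geometric with mean 8/(8-k).
E[T] = 8/8 + 8/7 + 8/6 + ... + 8/2 + 8/1 = 8·H_{8}.
H_{8} = 2.718, so E[T] = 21.743.

21.74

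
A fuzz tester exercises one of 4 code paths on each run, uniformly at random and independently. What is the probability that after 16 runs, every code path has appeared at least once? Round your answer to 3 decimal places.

Let A_i be the event that code path i is missing after 16 runs. By inclusion–exclusion on the A_i,
P(all seen) = Σ_{j=0}^{4} (-1)^j C(4,j)((4-j)/4)^16
= 1.0000 - 0.0401 + 0.0001 - 0.0000 + 0.0000
= 0.9600.

0.960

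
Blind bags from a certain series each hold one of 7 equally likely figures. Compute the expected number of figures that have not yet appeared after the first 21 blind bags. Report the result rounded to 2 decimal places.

0.27

For each figure, P(unseen after 21) = (6/7)^21 = 0.039.
By linearity of expectation, E[unseen] = 7·(6/7)^21 = 0.275.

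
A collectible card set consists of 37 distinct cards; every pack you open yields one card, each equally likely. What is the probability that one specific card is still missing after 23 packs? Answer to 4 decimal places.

Each pack misses the fixed card with probability (37-1)/37 = 36/37, independently.
P(still missing after 23) = (36/37)^23 = 0.53250.

0.5325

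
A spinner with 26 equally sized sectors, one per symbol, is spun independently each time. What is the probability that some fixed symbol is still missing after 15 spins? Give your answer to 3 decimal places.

Each spin misses the fixed symbol with probability (26-1)/26 = 25/26, independently.
P(still missing after 15) = (25/26)^15 = 0.5553.

0.555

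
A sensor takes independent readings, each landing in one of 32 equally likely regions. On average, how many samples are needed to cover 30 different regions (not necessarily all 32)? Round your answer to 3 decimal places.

With k distinct regions already seen, the next new one arrives after an expected 32/(32-k) samples.
Sum over k = 0,...,29: E = 32/32 + 32/31 + 32/30 + ... + 32/4 + 32/3 = 81.8718.

81.872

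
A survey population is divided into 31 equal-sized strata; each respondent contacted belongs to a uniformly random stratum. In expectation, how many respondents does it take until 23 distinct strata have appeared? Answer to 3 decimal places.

With k distinct strata already seen, the next new one arrives after an expected 31/(31-k) respondents.
Sum over k = 0,...,22: E = 31/31 + 31/30 + 31/29 + ... + 31/10 + 31/9 = 40.5910.

40.591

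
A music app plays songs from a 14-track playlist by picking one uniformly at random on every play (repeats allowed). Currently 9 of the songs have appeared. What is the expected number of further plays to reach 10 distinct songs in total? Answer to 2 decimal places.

With k distinct songs already seen, the next new one takes an expected 14/(14-k) plays.
Only the k = 9 term is needed: E = 14/5 = 2.800.

2.80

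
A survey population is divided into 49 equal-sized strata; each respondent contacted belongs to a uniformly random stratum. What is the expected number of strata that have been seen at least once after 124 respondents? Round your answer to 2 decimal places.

45.20

For each stratum, P(seen in 124 respondents) = 1 - (48/49)^124 = 0.922.
By linearity of expectation, E[distinct seen] = 49·(1 - (48/49)^124) = 45.200.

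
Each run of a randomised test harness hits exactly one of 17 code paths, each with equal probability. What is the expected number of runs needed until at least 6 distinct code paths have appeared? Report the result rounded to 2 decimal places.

With k distinct code paths already seen, the next new one arrives after an expected 17/(17-k) runs.
Sum over k = 0,...,5: E = 17/17 + 17/16 + 17/15 + 17/14 + 17/13 + 17/12 = 7.134.

7.13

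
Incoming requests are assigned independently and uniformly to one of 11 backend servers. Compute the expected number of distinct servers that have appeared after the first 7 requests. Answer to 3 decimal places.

For each server, P(seen in 7 requests) = 1 - (10/11)^7 = 0.4868.
By linearity of expectation, E[distinct seen] = 11·(1 - (10/11)^7) = 5.3553.

5.355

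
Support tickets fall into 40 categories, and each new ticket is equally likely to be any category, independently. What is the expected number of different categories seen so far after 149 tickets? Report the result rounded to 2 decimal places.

For each category, P(seen in 149 tickets) = 1 - (39/40)^149 = 0.977.
By linearity of expectation, E[distinct seen] = 40·(1 - (39/40)^149) = 39.080.

39.08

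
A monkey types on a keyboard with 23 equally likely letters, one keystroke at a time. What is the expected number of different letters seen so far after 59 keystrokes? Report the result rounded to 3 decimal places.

21.330

For each letter, P(seen in 59 keystrokes) = 1 - (22/23)^59 = 0.9274.
By linearity of expectation, E[distinct seen] = 23·(1 - (22/23)^59) = 21.3300.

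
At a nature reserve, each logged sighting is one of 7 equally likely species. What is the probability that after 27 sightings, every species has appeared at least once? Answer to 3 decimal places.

Let A_i be the event that species i is missing after 27 sightings. By inclusion–exclusion on the A_i,
P(all seen) = Σ_{j=0}^{7} (-1)^j C(7,j)((7-j)/7)^27
= 1.0000 - 0.1090 + 0.0024 - 0.0000 + 0.0000 - 0.0000 + 0.0000 - 0.0000
= 0.8933.

0.893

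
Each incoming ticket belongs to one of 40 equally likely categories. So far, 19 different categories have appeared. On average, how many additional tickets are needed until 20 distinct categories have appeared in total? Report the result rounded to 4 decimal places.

The wait to go from k to k+1 distinct categories is geometric with mean 40/(40-k).
Only the k = 19 term is needed: E = 40/21 = 1.90476.

1.9048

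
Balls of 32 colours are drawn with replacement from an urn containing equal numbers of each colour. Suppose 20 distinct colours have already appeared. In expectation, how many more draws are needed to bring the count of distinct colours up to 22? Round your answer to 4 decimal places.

5.5758

With k distinct colours already seen, the next new one takes an expected 32/(32-k) draws.
Sum over k = 20,...,21: E = 32/12 + 32/11 = 5.57576.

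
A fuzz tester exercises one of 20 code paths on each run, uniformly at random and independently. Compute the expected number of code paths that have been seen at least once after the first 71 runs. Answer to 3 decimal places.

19.476

For each code path, P(seen in 71 runs) = 1 - (19/20)^71 = 0.9738.
By linearity of expectation, E[distinct seen] = 20·(1 - (19/20)^71) = 19.4759.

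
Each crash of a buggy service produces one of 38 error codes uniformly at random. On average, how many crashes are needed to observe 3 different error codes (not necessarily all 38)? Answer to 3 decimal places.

3.083

Going from k to k+1 distinct takes a geometric number of crashes with mean 38/(38-k).
Sum over k = 0,...,2: E = 38/38 + 38/37 + 38/36 = 3.0826.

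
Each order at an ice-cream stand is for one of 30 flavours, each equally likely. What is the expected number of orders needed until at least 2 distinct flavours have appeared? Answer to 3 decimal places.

2.034

With k distinct flavours already seen, the next new one arrives after an expected 30/(30-k) orders.
Sum over k = 0,...,1: E = 30/30 + 30/29 = 2.0345.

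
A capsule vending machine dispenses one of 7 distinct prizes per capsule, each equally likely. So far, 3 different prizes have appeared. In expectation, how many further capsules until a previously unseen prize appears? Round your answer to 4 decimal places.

1.7500

Each capsule yields a new prize with probability (7-3)/7 = 4/7, so the wait is geometric with mean 7/4.
E = 7/4 = 1.75000.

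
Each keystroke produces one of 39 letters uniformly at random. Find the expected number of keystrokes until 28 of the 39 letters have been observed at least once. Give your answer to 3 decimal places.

With k distinct letters already seen, the next new one arrives after an expected 39/(39-k) keystrokes.
Sum over k = 0,...,27: E = 39/39 + 39/38 + 39/37 + ... + 39/13 + 39/12 = 48.1130.

48.113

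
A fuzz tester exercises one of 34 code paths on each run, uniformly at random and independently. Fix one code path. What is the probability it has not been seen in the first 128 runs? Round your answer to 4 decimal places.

0.0219

Each run misses the fixed code path with probability (34-1)/34 = 33/34, independently.
P(still missing after 128) = (33/34)^128 = 0.02190.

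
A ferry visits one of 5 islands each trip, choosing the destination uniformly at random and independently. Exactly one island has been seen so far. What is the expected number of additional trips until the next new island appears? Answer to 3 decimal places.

The number of trips until the next new island is geometric with success probability 4/5, so its mean is 5/4.
E = 5/4 = 1.2500.

1.250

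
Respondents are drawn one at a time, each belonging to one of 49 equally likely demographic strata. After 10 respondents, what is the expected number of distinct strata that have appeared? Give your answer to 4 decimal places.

For each stratum, P(seen in 10 respondents) = 1 - (48/49)^10 = 0.18632.
By linearity of expectation, E[distinct seen] = 49·(1 - (48/49)^10) = 9.12987.

9.1299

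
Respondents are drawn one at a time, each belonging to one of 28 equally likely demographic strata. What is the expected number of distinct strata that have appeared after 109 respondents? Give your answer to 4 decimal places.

27.4684

For each stratum, P(seen in 109 respondents) = 1 - (27/28)^109 = 0.98101.
By linearity of expectation, E[distinct seen] = 28·(1 - (27/28)^109) = 27.46840.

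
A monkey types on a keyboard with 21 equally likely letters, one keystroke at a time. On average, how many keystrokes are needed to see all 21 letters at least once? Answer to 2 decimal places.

Split into phases: going from k distinct to k+1 distinct takes on average 21/(21-k) keystrokes.
E[T] = 21/21 + 21/20 + 21/19 + ... + 21/2 + 21/1 = 21·H_{21}.
H_{21} = 3.645, so E[T] = 76.553.

76.55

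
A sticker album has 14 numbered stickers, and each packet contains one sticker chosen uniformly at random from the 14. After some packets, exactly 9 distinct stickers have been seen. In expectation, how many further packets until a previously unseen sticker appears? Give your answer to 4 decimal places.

The number of packets until the next new sticker is geometric with success probability 5/14, so its mean is 14/5.
E = 14/5 = 2.80000.

2.8000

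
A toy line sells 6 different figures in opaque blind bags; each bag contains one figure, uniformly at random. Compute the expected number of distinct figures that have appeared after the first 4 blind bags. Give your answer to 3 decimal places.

3.106

For each figure, P(seen in 4 blind bags) = 1 - (5/6)^4 = 0.5177.
By linearity of expectation, E[distinct seen] = 6·(1 - (5/6)^4) = 3.1065.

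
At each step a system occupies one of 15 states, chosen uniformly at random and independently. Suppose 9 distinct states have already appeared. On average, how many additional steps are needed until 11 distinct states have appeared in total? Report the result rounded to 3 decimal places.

5.500

With k distinct states already seen, the next new one takes an expected 15/(15-k) steps.
Sum over k = 9,...,10: E = 15/6 + 15/5 = 5.5000.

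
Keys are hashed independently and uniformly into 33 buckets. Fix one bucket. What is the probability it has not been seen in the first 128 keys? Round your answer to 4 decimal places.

On each key the fixed bucket fails to appear with probability 32/33.
P(still missing after 128) = (32/33)^128 = 0.01947.

0.0195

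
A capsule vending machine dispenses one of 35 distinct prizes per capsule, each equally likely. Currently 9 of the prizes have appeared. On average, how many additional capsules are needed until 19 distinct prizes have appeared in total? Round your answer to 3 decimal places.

With k distinct prizes already seen, the next new one takes an expected 35/(35-k) capsules.
Sum over k = 9,...,18: E = 35/26 + 35/25 + 35/24 + ... + 35/18 + 35/17 = 16.5792.

16.579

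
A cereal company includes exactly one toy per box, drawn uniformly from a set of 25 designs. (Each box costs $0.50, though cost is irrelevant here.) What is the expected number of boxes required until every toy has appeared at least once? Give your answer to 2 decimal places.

The wait to go from k to k+1 distinct toys is geometric with mean 25/(25-k).
E[T] = 25/25 + 25/24 + 25/23 + ... + 25/2 + 25/1 = 25·H_{25}.
H_{25} = 3.816, so E[T] = 95.399.

95.40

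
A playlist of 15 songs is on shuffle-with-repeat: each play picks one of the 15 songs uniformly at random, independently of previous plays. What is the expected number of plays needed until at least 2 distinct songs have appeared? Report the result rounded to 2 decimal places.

Going from k to k+1 distinct takes a geometric number of plays with mean 15/(15-k).
Sum over k = 0,...,1: E = 15/15 + 15/14 = 2.071.

2.07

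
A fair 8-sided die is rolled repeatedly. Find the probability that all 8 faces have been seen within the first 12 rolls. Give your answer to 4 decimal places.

Let A_i be the event that face i is missing after 12 rolls. By inclusion–exclusion on the A_i,
P(all seen) = Σ_{j=0}^{8} (-1)^j C(8,j)((8-j)/8)^12
= 1.00000 - 1.61134 + 0.88694 - 0.19895 + 0.01709 - 0.00043 + 0.00000 - 0.00000 + 0.00000
= 0.09331.

0.0933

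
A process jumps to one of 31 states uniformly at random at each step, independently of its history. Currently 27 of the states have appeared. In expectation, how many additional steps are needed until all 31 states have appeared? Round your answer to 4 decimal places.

64.5833

With k distinct states already seen, the next new one takes an expected 31/(31-k) steps.
Sum over k = 27,...,30: E = 31/4 + 31/3 + 31/2 + 31/1 = 64.58333.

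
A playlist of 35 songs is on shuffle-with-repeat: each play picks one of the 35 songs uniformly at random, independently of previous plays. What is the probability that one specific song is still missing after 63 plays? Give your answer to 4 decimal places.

0.1610

On each play the fixed song fails to appear with probability 34/35.
P(still missing after 63) = (34/35)^63 = 0.16102.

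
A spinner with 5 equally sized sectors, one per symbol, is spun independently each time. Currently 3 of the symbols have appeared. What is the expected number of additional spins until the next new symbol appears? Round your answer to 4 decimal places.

2.5000

Each spin yields a new symbol with probability (5-3)/5 = 2/5, so the wait is geometric with mean 5/2.
E = 5/2 = 2.50000.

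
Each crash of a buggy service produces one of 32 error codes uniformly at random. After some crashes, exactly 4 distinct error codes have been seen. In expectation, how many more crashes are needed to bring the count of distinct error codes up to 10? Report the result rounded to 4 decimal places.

7.5634

The wait to go from k to k+1 distinct error codes is geometric with mean 32/(32-k).
Sum over k = 4,...,9: E = 32/28 + 32/27 + 32/26 + 32/25 + 32/24 + 32/23 = 7.56345.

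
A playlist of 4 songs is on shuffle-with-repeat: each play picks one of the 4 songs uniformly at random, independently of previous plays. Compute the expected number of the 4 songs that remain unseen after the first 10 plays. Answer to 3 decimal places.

0.225

For each song, P(unseen after 10) = (3/4)^10 = 0.0563.
By linearity of expectation, E[unseen] = 4·(3/4)^10 = 0.2253.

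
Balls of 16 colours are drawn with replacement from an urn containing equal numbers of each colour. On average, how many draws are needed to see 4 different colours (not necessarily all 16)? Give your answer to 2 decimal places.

Going from k to k+1 distinct takes a geometric number of draws with mean 16/(16-k).
Sum over k = 0,...,3: E = 16/16 + 16/15 + 16/14 + 16/13 = 4.440.

4.44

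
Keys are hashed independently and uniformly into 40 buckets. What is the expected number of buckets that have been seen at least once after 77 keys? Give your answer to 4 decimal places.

34.3060

For each bucket, P(seen in 77 keys) = 1 - (39/40)^77 = 0.85765.
By linearity of expectation, E[distinct seen] = 40·(1 - (39/40)^77) = 34.30603.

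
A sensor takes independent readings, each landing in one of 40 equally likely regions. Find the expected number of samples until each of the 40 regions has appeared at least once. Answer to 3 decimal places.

171.142

Split into phases: going from k distinct to k+1 distinct takes on average 40/(40-k) samples.
E[T] = 40/40 + 40/39 + 40/38 + ... + 40/2 + 40/1 = 40·H_{40}.
H_{40} = 4.2785, so E[T] = 171.1417.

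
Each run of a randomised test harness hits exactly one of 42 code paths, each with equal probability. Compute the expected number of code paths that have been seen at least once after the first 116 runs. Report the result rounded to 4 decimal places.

For each code path, P(seen in 116 runs) = 1 - (41/42)^116 = 0.93890.
By linearity of expectation, E[distinct seen] = 42·(1 - (41/42)^116) = 39.43399.

39.4340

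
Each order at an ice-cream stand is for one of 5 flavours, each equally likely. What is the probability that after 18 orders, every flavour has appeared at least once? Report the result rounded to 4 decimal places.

0.9109

Let A_i be the event that flavour i is missing after 18 orders. By inclusion–exclusion on the A_i,
P(all seen) = Σ_{j=0}^{5} (-1)^j C(5,j)((5-j)/5)^18
= 1.00000 - 0.09007 + 0.00102 - 0.00000 + 0.00000 - 0.00000
= 0.91094.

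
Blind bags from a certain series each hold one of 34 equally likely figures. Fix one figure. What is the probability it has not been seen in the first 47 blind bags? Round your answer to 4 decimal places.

0.2458

Each blind bag misses the fixed figure with probability (34-1)/34 = 33/34, independently.
P(still missing after 47) = (33/34)^47 = 0.24584.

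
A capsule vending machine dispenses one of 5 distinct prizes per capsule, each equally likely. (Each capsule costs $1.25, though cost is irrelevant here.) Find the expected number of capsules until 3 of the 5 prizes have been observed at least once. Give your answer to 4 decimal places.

3.9167

Going from k to k+1 distinct takes a geometric number of capsules with mean 5/(5-k).
Sum over k = 0,...,2: E = 5/5 + 5/4 + 5/3 = 3.91667.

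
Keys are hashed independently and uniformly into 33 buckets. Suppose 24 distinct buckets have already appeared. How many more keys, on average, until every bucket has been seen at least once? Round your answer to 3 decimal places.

The wait to go from k to k+1 distinct buckets is geometric with mean 33/(33-k).
Sum over k = 24,...,32: E = 33/9 + 33/8 + 33/7 + ... + 33/2 + 33/1 = 93.3560.

93.356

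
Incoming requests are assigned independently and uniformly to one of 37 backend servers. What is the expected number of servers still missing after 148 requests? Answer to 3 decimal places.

For each server, P(unseen after 148) = (36/37)^148 = 0.0173.
By linearity of expectation, E[unseen] = 37·(36/37)^148 = 0.6414.

0.641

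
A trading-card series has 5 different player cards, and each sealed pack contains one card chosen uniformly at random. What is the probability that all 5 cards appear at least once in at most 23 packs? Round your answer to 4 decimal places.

Let A_i be the event that card i is missing after 23 packs. By inclusion–exclusion on the A_i,
P(all seen) = Σ_{j=0}^{5} (-1)^j C(5,j)((5-j)/5)^23
= 1.00000 - 0.02951 + 0.00008 - 0.00000 + 0.00000 - 0.00000
= 0.97056.

0.9706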